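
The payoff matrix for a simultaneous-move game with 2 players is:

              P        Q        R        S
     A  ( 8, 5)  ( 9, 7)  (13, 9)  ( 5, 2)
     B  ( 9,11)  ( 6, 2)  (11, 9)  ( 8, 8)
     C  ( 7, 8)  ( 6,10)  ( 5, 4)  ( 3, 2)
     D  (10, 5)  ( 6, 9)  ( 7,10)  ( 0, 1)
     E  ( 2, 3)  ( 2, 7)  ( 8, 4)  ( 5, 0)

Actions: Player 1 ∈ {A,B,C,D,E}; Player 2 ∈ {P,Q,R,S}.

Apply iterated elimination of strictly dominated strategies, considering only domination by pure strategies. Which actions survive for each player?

Remaining: P1:{A,B,D} P2:{P,R}

P1 drop C (A beats it: P:8>7 Q:9>6 R:13>5 S:5>3)
P1 drop E (B beats it: P:9>2 Q:6>2 R:11>8 S:8>5)
P2 drop Q (R beats it: A:9>7 B:9>2 D:10>9)
P2 drop S (P beats it: A:5>2 B:11>8 D:5>1)
P1→{A,B,D} P2→{P,R}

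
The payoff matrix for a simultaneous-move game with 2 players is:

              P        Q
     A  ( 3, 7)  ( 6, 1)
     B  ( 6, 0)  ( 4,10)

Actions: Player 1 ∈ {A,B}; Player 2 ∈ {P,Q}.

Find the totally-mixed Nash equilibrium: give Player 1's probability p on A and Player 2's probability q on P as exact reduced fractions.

(p,q) = (5/8, 2/5)

P1 indiff ⇒ q·3+(1-q)·6 = q·6+(1-q)·4 ⇒ q(-3) = (1-q)(-2) ⇒ q = 2/5
P2 indiff ⇒ p·7+(1-p)·0 = p·1+(1-p)·10 ⇒ p(6) = (1-p)(10) ⇒ p = 5/8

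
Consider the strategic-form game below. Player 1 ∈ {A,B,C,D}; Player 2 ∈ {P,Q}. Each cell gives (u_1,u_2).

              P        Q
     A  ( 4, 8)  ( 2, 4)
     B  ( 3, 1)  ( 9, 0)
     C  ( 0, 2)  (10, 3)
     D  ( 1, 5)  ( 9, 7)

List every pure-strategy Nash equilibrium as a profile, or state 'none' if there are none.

(A,P): NE
(A,Q): not NE [P1→C gives 10>2; P2→P gives 8>4]
(B,P): not NE [P1→A gives 4>3]
(B,Q): not NE [P1→C gives 10>9; P2→P gives 1>0]
(C,P): not NE [P1→A gives 4>0; P2→Q gives 3>2]
(C,Q): NE
(D,P): not NE [P1→A gives 4>1; P2→Q gives 7>5]
(D,Q): not NE [P1→C gives 10>9]

Nash profiles: (A,P), (C,Q)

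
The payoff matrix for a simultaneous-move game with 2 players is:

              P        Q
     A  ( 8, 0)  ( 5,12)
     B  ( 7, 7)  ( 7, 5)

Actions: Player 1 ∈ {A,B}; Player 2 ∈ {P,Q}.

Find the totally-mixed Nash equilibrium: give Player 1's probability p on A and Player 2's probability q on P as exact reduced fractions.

P1 indiff ⇒ q·8+(1-q)·5 = q·7+(1-q)·7 ⇒ q(1) = (1-q)(2) ⇒ q = 2/3
P2 indiff ⇒ p·0+(1-p)·7 = p·12+(1-p)·5 ⇒ p(-12) = (1-p)(-2) ⇒ p = 1/7

(p,q) = (1/7, 2/3)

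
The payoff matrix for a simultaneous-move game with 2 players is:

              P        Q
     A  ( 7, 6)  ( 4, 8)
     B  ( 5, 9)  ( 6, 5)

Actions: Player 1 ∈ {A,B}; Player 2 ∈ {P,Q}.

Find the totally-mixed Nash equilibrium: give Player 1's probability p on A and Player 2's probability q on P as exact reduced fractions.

P1 mixes 2/3 on A; P2 mixes 1/2 on P

P1 indiff ⇒ q·7+(1-q)·4 = q·5+(1-q)·6 ⇒ q(2) = (1-q)(2) ⇒ q = 1/2
P2 indiff ⇒ p·6+(1-p)·9 = p·8+(1-p)·5 ⇒ p(-2) = (1-p)(-4) ⇒ p = 2/3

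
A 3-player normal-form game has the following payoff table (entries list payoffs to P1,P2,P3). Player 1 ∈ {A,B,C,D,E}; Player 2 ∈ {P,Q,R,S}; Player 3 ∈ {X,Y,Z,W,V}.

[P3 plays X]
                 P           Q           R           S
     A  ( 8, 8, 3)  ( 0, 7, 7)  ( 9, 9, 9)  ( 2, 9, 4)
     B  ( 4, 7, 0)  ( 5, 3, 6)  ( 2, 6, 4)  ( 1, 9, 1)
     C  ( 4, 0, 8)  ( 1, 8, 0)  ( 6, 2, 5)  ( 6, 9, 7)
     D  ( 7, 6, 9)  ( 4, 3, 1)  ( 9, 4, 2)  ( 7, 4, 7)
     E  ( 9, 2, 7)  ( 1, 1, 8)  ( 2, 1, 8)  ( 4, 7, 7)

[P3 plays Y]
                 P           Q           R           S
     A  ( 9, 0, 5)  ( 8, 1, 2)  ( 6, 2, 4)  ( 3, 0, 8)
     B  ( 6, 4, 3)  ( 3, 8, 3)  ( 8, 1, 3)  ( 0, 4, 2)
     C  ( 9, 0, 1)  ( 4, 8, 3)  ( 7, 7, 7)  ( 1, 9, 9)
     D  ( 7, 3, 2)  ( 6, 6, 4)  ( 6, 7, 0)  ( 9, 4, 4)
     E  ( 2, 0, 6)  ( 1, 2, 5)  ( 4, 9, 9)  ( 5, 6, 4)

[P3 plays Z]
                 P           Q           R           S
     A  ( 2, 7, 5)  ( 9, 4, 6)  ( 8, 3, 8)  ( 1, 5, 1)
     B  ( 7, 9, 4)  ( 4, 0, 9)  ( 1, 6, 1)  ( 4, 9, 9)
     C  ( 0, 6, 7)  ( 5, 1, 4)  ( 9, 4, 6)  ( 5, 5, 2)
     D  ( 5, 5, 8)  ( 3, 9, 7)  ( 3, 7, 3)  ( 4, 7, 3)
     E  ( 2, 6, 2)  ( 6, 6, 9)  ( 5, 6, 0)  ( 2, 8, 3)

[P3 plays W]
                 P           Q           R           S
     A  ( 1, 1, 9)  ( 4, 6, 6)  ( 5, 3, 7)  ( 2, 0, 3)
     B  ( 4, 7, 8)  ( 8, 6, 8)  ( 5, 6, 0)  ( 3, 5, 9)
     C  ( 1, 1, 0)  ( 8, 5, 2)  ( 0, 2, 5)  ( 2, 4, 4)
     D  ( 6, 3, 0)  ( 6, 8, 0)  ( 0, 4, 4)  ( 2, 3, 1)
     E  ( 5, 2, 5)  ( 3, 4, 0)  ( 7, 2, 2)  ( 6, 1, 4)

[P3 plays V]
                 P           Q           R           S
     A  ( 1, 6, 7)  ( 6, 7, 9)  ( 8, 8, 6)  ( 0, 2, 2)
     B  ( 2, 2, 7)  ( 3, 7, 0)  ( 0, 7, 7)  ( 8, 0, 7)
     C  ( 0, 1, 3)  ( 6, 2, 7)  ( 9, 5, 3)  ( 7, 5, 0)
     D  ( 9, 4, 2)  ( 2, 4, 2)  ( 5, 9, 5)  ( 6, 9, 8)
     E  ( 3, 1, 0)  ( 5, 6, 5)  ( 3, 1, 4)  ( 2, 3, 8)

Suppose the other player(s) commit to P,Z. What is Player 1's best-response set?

u_1(A vs P,Z) = 2
u_1(B vs P,Z) = 7
u_1(C vs P,Z) = 0
u_1(D vs P,Z) = 5
u_1(E vs P,Z) = 2
max payoff 7 at {B}

argmax u_1 = {B}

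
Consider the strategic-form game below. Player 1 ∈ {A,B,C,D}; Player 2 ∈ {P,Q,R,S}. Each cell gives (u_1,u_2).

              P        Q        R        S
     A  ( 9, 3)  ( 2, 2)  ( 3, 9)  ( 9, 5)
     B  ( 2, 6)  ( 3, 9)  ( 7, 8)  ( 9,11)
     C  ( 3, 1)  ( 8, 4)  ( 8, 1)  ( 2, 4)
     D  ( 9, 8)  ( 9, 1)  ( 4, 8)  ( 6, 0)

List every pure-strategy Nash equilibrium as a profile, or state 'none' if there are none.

Nash profiles: (B,S), (D,P)

(A,P): not NE [P2→R gives 9>3]
(A,Q): not NE [P1→D gives 9>2; P2→R gives 9>2]
(A,R): not NE [P1→C gives 8>3]
(A,S): not NE [P2→R gives 9>5]
(B,P): not NE [P1→D gives 9>2; P2→S gives 11>6]
(B,Q): not NE [P1→D gives 9>3; P2→S gives 11>9]
(B,R): not NE [P1→C gives 8>7; P2→S gives 11>8]
(B,S): NE
(C,P): not NE [P1→D gives 9>3; P2→S gives 4>1]
(C,Q): not NE [P1→D gives 9>8]
(C,R): not NE [P2→S gives 4>1]
(C,S): not NE [P1→B gives 9>2]
(D,P): NE
(D,Q): not NE [P2→R gives 8>1]
(D,R): not NE [P1→C gives 8>4]
(D,S): not NE [P1→B gives 9>6; P2→R gives 8>0]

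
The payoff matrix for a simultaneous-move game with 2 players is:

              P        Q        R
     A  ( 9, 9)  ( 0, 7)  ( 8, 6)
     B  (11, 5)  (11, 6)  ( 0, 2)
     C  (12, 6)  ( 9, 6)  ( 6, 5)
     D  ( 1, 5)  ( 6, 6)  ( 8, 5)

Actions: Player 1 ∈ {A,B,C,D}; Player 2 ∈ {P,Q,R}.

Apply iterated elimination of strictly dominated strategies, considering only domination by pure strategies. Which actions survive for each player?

P2 drop R (Q beats it: A:7>6 B:6>2 C:6>5 D:6>5)
P1 drop A (B beats it: P:11>9 Q:11>0)
P1 drop D (B beats it: P:11>1 Q:11>6)
P1→{B,C} P2→{P,Q}

IESDS → P1:{B,C} P2:{P,Q}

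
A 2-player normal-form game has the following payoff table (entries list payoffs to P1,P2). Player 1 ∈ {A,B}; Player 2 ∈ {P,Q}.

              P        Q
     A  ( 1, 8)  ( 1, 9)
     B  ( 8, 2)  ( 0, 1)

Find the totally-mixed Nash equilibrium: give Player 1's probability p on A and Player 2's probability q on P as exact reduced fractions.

(p,q) = (1/2, 1/8)

P1 indiff ⇒ q·1+(1-q)·1 = q·8+(1-q)·0 ⇒ q(-7) = (1-q)(-1) ⇒ q = 1/8
P2 indiff ⇒ p·8+(1-p)·2 = p·9+(1-p)·1 ⇒ p(-1) = (1-p)(-1) ⇒ p = 1/2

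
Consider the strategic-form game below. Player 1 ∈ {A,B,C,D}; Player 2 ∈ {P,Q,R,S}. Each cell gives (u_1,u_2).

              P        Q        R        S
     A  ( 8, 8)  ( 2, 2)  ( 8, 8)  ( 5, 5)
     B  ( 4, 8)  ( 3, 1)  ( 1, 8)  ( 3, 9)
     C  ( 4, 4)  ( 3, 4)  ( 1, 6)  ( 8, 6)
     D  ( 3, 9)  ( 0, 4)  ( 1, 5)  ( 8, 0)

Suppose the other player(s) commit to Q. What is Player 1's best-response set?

argmax u_1 = {B,C}

u_1(A vs Q) = 2
u_1(B vs Q) = 3
u_1(C vs Q) = 3
u_1(D vs Q) = 0
max payoff 3 at {B,C}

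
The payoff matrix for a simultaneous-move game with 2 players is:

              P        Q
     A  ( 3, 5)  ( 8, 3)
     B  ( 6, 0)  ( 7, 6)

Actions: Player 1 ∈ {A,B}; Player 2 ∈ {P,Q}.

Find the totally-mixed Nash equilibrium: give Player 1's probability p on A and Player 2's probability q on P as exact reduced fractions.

P1 mixes 3/4 on A; P2 mixes 1/4 on P

P1 indiff ⇒ q·3+(1-q)·8 = q·6+(1-q)·7 ⇒ q(-3) = (1-q)(-1) ⇒ q = 1/4
P2 indiff ⇒ p·5+(1-p)·0 = p·3+(1-p)·6 ⇒ p(2) = (1-p)(6) ⇒ p = 3/4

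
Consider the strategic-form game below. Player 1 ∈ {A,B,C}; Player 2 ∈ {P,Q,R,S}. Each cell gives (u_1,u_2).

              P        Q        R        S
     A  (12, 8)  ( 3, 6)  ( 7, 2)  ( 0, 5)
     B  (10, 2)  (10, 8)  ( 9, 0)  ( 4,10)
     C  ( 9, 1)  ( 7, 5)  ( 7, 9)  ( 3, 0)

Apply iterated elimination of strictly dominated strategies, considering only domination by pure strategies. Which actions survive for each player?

P1 drop C (B beats it: P:10>9 Q:10>7 R:9>7 S:4>3)
P2 drop R (P beats it: A:8>2 B:2>0)
P1→{A,B} P2→{P,Q,S}

Survivors P1:{A,B} P2:{P,Q,S}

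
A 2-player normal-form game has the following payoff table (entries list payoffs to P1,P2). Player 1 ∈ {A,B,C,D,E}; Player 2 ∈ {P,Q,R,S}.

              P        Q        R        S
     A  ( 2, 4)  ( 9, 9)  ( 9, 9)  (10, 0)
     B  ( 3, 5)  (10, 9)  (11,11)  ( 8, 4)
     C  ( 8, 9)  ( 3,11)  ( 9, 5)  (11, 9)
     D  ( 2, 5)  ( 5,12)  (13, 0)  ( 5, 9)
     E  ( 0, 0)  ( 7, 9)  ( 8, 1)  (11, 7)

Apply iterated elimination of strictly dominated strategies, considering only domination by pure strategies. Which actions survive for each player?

P2 drop P (Q beats it: A:9>4 B:9>5 C:11>9 D:12>5 E:9>0)
P2 drop S (Q beats it: A:9>0 B:9>4 C:11>9 D:12>9 E:9>7)
P1 drop A (B beats it: Q:10>9 R:11>9)
P1 drop C (B beats it: Q:10>3 R:11>9)
P1 drop E (B beats it: Q:10>7 R:11>8)
P1→{B,D} P2→{Q,R}

Remaining: P1:{B,D} P2:{Q,R}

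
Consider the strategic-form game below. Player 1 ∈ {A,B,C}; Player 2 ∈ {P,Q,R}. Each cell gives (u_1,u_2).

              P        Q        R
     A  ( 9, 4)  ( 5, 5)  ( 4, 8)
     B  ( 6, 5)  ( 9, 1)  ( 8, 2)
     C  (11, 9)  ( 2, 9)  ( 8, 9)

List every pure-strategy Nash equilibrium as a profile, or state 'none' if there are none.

(A,P): not NE [P1→C gives 11>9; P2→R gives 8>4]
(A,Q): not NE [P1→B gives 9>5; P2→R gives 8>5]
(A,R): not NE [P1→C gives 8>4]
(B,P): not NE [P1→C gives 11>6]
(B,Q): not NE [P2→P gives 5>1]
(B,R): not NE [P2→P gives 5>2]
(C,P): NE
(C,Q): not NE [P1→B gives 9>2]
(C,R): NE

Nash profiles: (C,P), (C,R)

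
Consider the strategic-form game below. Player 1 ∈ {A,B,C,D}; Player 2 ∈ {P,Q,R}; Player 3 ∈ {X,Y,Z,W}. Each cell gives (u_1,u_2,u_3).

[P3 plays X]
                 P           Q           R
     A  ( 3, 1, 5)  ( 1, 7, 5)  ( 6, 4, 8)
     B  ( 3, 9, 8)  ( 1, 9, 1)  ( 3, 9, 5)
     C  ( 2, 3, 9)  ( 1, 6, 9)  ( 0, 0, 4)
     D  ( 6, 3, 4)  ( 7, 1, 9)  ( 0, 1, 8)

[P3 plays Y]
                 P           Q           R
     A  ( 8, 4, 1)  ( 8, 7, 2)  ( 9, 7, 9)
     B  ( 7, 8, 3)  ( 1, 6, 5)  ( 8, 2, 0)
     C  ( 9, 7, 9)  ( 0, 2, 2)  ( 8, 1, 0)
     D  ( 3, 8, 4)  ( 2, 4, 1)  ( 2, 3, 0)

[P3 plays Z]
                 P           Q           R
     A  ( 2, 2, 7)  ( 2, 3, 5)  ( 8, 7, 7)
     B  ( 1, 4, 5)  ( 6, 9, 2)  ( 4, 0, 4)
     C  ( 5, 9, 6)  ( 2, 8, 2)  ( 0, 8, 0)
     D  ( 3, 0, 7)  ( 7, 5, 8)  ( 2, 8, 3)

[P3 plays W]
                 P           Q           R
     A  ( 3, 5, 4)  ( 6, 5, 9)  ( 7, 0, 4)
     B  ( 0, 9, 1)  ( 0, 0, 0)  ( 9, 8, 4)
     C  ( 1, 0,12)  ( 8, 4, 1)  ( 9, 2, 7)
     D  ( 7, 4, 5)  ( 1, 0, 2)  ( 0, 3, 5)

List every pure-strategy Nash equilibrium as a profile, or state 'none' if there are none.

Nash profiles: (A,R,Y)

(A,P,X): not NE [P1→D gives 6>3; P2→Q gives 7>1; P3→Z gives 7>5]
(A,P,Y): not NE [P1→C gives 9>8; P2→R gives 7>4; P3→Z gives 7>1]
(A,P,Z): not NE [P1→C gives 5>2; P2→R gives 7>2]
(A,P,W): not NE [P1→D gives 7>3; P3→Z gives 7>4]
(A,Q,X): not NE [P1→D gives 7>1; P3→W gives 9>5]
(A,Q,Y): not NE [P3→W gives 9>2]
(A,Q,Z): not NE [P1→D gives 7>2; P2→R gives 7>3; P3→W gives 9>5]
(A,Q,W): not NE [P1→C gives 8>6]
(A,R,X): not NE [P2→Q gives 7>4; P3→Y gives 9>8]
(A,R,Y): NE
(A,R,Z): not NE [P3→Y gives 9>7]
(A,R,W): not NE [P1→C gives 9>7; P2→Q gives 5>0; P3→Y gives 9>4]
(B,P,X): not NE [P1→D gives 6>3]
(B,P,Y): not NE [P1→C gives 9>7; P3→X gives 8>3]
(B,P,Z): not NE [P1→C gives 5>1; P2→Q gives 9>4; P3→X gives 8>5]
(B,P,W): not NE [P1→D gives 7>0; P3→X gives 8>1]
(B,Q,X): not NE [P1→D gives 7>1; P3→Y gives 5>1]
(B,Q,Y): not NE [P1→A gives 8>1; P2→P gives 8>6]
(B,Q,Z): not NE [P1→D gives 7>6; P3→Y gives 5>2]
(B,Q,W): not NE [P1→C gives 8>0; P2→P gives 9>0; P3→Y gives 5>0]
(B,R,X): not NE [P1→A gives 6>3]
(B,R,Y): not NE [P1→A gives 9>8; P2→P gives 8>2; P3→X gives 5>0]
(B,R,Z): not NE [P1→A gives 8>4; P2→Q gives 9>0; P3→X gives 5>4]
(B,R,W): not NE [P2→P gives 9>8; P3→X gives 5>4]
(C,P,X): not NE [P1→D gives 6>2; P2→Q gives 6>3; P3→W gives 12>9]
(C,P,Y): not NE [P3→W gives 12>9]
(C,P,Z): not NE [P3→W gives 12>6]
(C,P,W): not NE [P1→D gives 7>1; P2→Q gives 4>0]
(C,Q,X): not NE [P1→D gives 7>1]
(C,Q,Y): not NE [P1→A gives 8>0; P2→P gives 7>2; P3→X gives 9>2]
(C,Q,Z): not NE [P1→D gives 7>2; P2→P gives 9>8; P3→X gives 9>2]
(C,Q,W): not NE [P3→X gives 9>1]
(C,R,X): not NE [P1→A gives 6>0; P2→Q gives 6>0; P3→W gives 7>4]
(C,R,Y): not NE [P1→A gives 9>8; P2→P gives 7>1; P3→W gives 7>0]
(C,R,Z): not NE [P1→A gives 8>0; P2→P gives 9>8; P3→W gives 7>0]
(C,R,W): not NE [P2→Q gives 4>2]
(D,P,X): not NE [P3→Z gives 7>4]
(D,P,Y): not NE [P1→C gives 9>3; P3→Z gives 7>4]
(D,P,Z): not NE [P1→C gives 5>3; P2→R gives 8>0]
(D,P,W): not NE [P3→Z gives 7>5]
(D,Q,X): not NE [P2→P gives 3>1]
(D,Q,Y): not NE [P1→A gives 8>2; P2→P gives 8>4; P3→X gives 9>1]
(D,Q,Z): not NE [P2→R gives 8>5; P3→X gives 9>8]
(D,Q,W): not NE [P1→C gives 8>1; P2→P gives 4>0; P3→X gives 9>2]
(D,R,X): not NE [P1→A gives 6>0; P2→P gives 3>1]
(D,R,Y): not NE [P1→A gives 9>2; P2→P gives 8>3; P3→X gives 8>0]
(D,R,Z): not NE [P1→A gives 8>2; P3→X gives 8>3]
(D,R,W): not NE [P1→C gives 9>0; P2→P gives 4>3; P3→X gives 8>5]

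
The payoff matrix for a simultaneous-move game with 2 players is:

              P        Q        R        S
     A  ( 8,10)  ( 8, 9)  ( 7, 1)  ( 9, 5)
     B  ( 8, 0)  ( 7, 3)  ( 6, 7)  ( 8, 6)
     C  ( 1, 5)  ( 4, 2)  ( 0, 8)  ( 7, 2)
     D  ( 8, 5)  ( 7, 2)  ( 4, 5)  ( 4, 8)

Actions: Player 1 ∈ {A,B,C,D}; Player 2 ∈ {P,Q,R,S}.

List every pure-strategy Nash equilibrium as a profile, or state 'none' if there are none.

PSNE = {(A,P)}

(A,P): NE
(A,Q): not NE [P2→P gives 10>9]
(A,R): not NE [P2→P gives 10>1]
(A,S): not NE [P2→P gives 10>5]
(B,P): not NE [P2→R gives 7>0]
(B,Q): not NE [P1→A gives 8>7; P2→R gives 7>3]
(B,R): not NE [P1→A gives 7>6]
(B,S): not NE [P1→A gives 9>8; P2→R gives 7>6]
(C,P): not NE [P1→D gives 8>1; P2→R gives 8>5]
(C,Q): not NE [P1→A gives 8>4; P2→R gives 8>2]
(C,R): not NE [P1→A gives 7>0]
(C,S): not NE [P1→A gives 9>7; P2→R gives 8>2]
(D,P): not NE [P2→S gives 8>5]
(D,Q): not NE [P1→A gives 8>7; P2→S gives 8>2]
(D,R): not NE [P1→A gives 7>4; P2→S gives 8>5]
(D,S): not NE [P1→A gives 9>4]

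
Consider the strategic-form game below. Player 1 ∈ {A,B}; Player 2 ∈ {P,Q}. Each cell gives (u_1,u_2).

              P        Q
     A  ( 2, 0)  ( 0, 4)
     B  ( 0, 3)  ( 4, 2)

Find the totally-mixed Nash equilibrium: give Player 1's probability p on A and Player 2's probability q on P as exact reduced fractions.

P1 mixes 1/5 on A; P2 mixes 2/3 on P

P1 indiff ⇒ q·2+(1-q)·0 = q·0+(1-q)·4 ⇒ q(2) = (1-q)(4) ⇒ q = 2/3
P2 indiff ⇒ p·0+(1-p)·3 = p·4+(1-p)·2 ⇒ p(-4) = (1-p)(-1) ⇒ p = 1/5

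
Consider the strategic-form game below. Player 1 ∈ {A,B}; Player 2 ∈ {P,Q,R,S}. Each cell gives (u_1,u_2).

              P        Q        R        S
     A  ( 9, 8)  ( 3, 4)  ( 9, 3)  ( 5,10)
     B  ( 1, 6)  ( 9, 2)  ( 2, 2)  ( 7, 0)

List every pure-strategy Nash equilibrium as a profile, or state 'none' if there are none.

No pure NE.

(A,P): not NE [P2→S gives 10>8]
(A,Q): not NE [P1→B gives 9>3; P2→S gives 10>4]
(A,R): not NE [P2→S gives 10>3]
(A,S): not NE [P1→B gives 7>5]
(B,P): not NE [P1→A gives 9>1]
(B,Q): not NE [P2→P gives 6>2]
(B,R): not NE [P1→A gives 9>2; P2→P gives 6>2]
(B,S): not NE [P2→P gives 6>0]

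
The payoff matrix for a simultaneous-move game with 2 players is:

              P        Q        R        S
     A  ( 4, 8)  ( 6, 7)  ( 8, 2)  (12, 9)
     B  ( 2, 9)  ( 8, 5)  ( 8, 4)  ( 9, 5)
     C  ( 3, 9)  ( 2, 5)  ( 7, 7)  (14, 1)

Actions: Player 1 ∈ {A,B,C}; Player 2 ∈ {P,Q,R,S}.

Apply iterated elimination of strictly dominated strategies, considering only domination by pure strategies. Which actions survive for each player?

P2 drop Q (P beats it: A:8>7 B:9>5 C:9>5)
P2 drop R (P beats it: A:8>2 B:9>4 C:9>7)
P1 drop B (A beats it: P:4>2 S:12>9)
P1→{A,C} P2→{P,S}

IESDS → P1:{A,C} P2:{P,S}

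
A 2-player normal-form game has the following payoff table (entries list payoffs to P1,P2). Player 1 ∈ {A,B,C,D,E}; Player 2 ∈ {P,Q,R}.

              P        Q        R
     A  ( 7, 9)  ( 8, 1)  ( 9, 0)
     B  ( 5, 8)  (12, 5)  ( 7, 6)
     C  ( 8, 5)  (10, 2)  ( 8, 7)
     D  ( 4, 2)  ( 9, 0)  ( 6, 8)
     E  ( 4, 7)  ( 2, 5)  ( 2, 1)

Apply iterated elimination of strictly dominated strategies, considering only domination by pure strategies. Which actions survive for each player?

P1 drop D (B beats it: P:5>4 Q:12>9 R:7>6)
P1 drop E (A beats it: P:7>4 Q:8>2 R:9>2)
P2 drop Q (P beats it: A:9>1 B:8>5 C:5>2)
P1 drop B (A beats it: P:7>5 R:9>7)
P1→{A,C} P2→{P,R}

Remaining: P1:{A,C} P2:{P,R}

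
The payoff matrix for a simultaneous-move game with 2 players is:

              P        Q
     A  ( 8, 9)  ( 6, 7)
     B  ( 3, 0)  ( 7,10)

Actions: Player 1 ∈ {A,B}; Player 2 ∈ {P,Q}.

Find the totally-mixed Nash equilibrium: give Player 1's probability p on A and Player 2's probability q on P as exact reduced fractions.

P1 indiff ⇒ q·8+(1-q)·6 = q·3+(1-q)·7 ⇒ q(5) = (1-q)(1) ⇒ q = 1/6
P2 indiff ⇒ p·9+(1-p)·0 = p·7+(1-p)·10 ⇒ p(2) = (1-p)(10) ⇒ p = 5/6

P1 mixes 5/6 on A; P2 mixes 1/6 on P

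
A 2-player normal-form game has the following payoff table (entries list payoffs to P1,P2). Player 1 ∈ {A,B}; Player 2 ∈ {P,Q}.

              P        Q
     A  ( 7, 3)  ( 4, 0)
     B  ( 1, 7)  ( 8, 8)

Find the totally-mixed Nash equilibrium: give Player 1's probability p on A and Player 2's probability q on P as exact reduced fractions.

P1 mixes 1/4 on A; P2 mixes 2/5 on P

P1 indiff ⇒ q·7+(1-q)·4 = q·1+(1-q)·8 ⇒ q(6) = (1-q)(4) ⇒ q = 2/5
P2 indiff ⇒ p·3+(1-p)·7 = p·0+(1-p)·8 ⇒ p(3) = (1-p)(1) ⇒ p = 1/4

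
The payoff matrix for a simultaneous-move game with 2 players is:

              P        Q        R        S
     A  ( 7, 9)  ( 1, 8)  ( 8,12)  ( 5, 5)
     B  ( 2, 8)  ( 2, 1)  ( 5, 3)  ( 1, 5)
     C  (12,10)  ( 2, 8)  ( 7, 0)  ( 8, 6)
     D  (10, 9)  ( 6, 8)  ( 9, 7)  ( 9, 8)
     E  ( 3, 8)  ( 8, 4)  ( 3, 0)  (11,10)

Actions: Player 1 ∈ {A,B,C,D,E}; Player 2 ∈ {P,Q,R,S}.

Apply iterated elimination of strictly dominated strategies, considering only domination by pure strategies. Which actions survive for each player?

P1 drop A (D beats it: P:10>7 Q:6>1 R:9>8 S:9>5)
P1 drop B (D beats it: P:10>2 Q:6>2 R:9>5 S:9>1)
P2 drop Q (P beats it: C:10>8 D:9>8 E:8>4)
P2 drop R (P beats it: C:10>0 D:9>7 E:8>0)
P1→{C,D,E} P2→{P,S}

Remaining: P1:{C,D,E} P2:{P,S}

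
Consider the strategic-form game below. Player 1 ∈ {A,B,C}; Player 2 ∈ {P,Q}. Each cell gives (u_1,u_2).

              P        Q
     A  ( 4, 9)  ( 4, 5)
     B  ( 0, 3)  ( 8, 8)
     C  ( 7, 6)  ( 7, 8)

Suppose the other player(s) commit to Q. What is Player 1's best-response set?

u_1(A vs Q) = 4
u_1(B vs Q) = 8
u_1(C vs Q) = 7
max payoff 8 at {B}

BR_1 = {B}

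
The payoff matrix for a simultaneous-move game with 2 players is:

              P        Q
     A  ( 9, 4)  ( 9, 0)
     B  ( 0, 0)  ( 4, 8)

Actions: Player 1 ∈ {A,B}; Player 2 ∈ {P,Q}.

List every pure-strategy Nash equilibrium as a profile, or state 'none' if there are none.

(A,P): NE
(A,Q): not NE [P2→P gives 4>0]
(B,P): not NE [P1→A gives 9>0; P2→Q gives 8>0]
(B,Q): not NE [P1→A gives 9>4]

NE set: (A,P)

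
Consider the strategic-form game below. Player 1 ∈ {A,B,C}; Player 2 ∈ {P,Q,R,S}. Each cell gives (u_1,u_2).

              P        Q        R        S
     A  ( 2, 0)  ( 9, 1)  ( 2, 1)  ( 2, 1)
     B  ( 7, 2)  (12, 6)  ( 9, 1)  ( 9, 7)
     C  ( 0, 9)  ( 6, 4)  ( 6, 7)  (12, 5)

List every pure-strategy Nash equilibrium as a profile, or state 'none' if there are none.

(A,P): not NE [P1→B gives 7>2; P2→S gives 1>0]
(A,Q): not NE [P1→B gives 12>9]
(A,R): not NE [P1→B gives 9>2]
(A,S): not NE [P1→C gives 12>2]
(B,P): not NE [P2→S gives 7>2]
(B,Q): not NE [P2→S gives 7>6]
(B,R): not NE [P2→S gives 7>1]
(B,S): not NE [P1→C gives 12>9]
(C,P): not NE [P1→B gives 7>0]
(C,Q): not NE [P1→B gives 12>6; P2→P gives 9>4]
(C,R): not NE [P1→B gives 9>6; P2→P gives 9>7]
(C,S): not NE [P2→P gives 9>5]

Equilibria: none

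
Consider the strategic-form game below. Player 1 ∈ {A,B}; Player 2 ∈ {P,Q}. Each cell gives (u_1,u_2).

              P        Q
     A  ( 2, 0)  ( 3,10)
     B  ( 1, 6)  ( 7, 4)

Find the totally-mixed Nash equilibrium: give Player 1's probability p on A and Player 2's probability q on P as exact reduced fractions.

(p,q) = (1/6, 4/5)

P1 indiff ⇒ q·2+(1-q)·3 = q·1+(1-q)·7 ⇒ q(1) = (1-q)(4) ⇒ q = 4/5
P2 indiff ⇒ p·0+(1-p)·6 = p·10+(1-p)·4 ⇒ p(-10) = (1-p)(-2) ⇒ p = 1/6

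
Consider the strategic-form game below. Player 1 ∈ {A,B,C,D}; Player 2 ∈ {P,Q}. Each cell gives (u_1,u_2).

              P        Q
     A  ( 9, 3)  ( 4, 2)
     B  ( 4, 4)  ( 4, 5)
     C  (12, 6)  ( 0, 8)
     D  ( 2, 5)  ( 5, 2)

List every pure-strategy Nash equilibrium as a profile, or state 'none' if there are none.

(A,P): not NE [P1→C gives 12>9]
(A,Q): not NE [P1→D gives 5>4; P2→P gives 3>2]
(B,P): not NE [P1→C gives 12>4; P2→Q gives 5>4]
(B,Q): not NE [P1→D gives 5>4]
(C,P): not NE [P2→Q gives 8>6]
(C,Q): not NE [P1→D gives 5>0]
(D,P): not NE [P1→C gives 12>2]
(D,Q): not NE [P2→P gives 5>2]

PSNE: ∅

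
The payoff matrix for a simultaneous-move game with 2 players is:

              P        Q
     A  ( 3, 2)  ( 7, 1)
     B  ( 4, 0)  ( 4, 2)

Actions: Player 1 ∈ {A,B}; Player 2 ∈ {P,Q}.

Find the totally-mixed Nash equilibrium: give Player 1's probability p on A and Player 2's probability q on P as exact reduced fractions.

P1 indiff ⇒ q·3+(1-q)·7 = q·4+(1-q)·4 ⇒ q(-1) = (1-q)(-3) ⇒ q = 3/4
P2 indiff ⇒ p·2+(1-p)·0 = p·1+(1-p)·2 ⇒ p(1) = (1-p)(2) ⇒ p = 2/3

p=2/3, q=3/4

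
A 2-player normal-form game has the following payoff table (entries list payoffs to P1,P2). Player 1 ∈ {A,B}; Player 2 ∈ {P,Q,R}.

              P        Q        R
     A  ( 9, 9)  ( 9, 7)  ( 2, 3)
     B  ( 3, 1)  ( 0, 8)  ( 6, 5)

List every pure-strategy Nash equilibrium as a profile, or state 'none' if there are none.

NE set: (A,P)

(A,P): NE
(A,Q): not NE [P2→P gives 9>7]
(A,R): not NE [P1→B gives 6>2; P2→P gives 9>3]
(B,P): not NE [P1→A gives 9>3; P2→Q gives 8>1]
(B,Q): not NE [P1→A gives 9>0]
(B,R): not NE [P2→Q gives 8>5]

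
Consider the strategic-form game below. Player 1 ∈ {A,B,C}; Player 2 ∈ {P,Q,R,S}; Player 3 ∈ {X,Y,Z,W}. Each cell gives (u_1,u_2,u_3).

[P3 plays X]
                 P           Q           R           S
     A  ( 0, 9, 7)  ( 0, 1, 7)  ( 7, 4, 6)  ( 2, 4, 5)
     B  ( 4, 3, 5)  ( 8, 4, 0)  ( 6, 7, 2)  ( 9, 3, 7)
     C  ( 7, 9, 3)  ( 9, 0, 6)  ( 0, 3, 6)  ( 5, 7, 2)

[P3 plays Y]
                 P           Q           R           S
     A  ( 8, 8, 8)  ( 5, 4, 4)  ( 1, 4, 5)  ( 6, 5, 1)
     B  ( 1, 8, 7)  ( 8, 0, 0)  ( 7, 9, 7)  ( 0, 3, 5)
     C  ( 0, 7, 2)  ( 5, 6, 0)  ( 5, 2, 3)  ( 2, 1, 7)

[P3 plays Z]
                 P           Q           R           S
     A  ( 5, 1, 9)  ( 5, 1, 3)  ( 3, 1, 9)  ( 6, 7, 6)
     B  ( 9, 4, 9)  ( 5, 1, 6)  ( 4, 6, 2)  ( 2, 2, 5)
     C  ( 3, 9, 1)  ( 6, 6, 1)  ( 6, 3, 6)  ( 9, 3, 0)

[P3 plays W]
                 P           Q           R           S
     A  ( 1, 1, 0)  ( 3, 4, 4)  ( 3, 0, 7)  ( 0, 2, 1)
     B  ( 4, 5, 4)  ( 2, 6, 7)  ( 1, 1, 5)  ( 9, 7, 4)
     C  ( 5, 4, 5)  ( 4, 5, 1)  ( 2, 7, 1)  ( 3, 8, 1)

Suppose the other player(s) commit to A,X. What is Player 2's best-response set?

BR_2 = {P}

u_2(P vs A,X) = 9
u_2(Q vs A,X) = 1
u_2(R vs A,X) = 4
u_2(S vs A,X) = 4
max payoff 9 at {P}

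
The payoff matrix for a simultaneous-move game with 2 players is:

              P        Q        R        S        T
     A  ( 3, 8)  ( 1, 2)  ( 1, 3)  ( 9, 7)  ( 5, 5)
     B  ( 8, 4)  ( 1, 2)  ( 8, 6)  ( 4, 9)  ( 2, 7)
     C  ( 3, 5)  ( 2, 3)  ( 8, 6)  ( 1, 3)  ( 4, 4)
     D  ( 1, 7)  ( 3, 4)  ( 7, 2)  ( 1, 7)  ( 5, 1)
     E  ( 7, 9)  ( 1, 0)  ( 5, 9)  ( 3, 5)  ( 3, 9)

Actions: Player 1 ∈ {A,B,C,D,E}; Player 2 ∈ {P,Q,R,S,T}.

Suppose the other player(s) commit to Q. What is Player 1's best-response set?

argmax u_1 = {D}

u_1(A vs Q) = 1
u_1(B vs Q) = 1
u_1(C vs Q) = 2
u_1(D vs Q) = 3
u_1(E vs Q) = 1
max payoff 3 at {D}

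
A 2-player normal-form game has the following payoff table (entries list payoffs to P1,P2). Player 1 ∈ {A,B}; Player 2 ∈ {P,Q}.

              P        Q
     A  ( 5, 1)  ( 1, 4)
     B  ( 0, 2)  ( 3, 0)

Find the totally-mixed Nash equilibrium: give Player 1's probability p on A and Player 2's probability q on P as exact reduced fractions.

P1 indiff ⇒ q·5+(1-q)·1 = q·0+(1-q)·3 ⇒ q(5) = (1-q)(2) ⇒ q = 2/7
P2 indiff ⇒ p·1+(1-p)·2 = p·4+(1-p)·0 ⇒ p(-3) = (1-p)(-2) ⇒ p = 2/5

p=2/5, q=2/7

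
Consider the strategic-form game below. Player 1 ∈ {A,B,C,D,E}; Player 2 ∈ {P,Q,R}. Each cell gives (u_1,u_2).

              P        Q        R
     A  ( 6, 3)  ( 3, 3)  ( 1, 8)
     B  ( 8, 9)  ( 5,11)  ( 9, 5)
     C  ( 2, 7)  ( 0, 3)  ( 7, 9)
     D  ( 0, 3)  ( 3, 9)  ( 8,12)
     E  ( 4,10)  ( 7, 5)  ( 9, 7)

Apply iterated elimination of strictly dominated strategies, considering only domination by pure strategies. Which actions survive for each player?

P1 drop A (B beats it: P:8>6 Q:5>3 R:9>1)
P1 drop C (B beats it: P:8>2 Q:5>0 R:9>7)
P1 drop D (B beats it: P:8>0 Q:5>3 R:9>8)
P2 drop R (P beats it: B:9>5 E:10>7)
P1→{B,E} P2→{P,Q}

Remaining: P1:{B,E} P2:{P,Q}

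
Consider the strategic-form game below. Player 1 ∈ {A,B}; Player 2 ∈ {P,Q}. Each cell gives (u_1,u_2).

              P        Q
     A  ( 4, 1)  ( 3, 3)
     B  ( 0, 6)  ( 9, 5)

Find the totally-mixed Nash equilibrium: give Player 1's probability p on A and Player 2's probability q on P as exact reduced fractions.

P1 indiff ⇒ q·4+(1-q)·3 = q·0+(1-q)·9 ⇒ q(4) = (1-q)(6) ⇒ q = 3/5
P2 indiff ⇒ p·1+(1-p)·6 = p·3+(1-p)·5 ⇒ p(-2) = (1-p)(-1) ⇒ p = 1/3

(p,q) = (1/3, 3/5)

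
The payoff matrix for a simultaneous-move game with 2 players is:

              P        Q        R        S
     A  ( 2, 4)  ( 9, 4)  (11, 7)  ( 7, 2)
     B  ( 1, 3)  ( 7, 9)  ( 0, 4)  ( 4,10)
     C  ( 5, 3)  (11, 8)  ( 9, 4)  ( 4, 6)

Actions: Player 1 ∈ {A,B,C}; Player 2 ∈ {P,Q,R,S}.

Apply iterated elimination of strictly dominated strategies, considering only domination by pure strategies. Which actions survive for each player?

Remaining: P1:{A,C} P2:{Q,R}

P1 drop B (A beats it: P:2>1 Q:9>7 R:11>0 S:7>4)
P2 drop P (R beats it: A:7>4 C:4>3)
P2 drop S (Q beats it: A:4>2 C:8>6)
P1→{A,C} P2→{Q,R}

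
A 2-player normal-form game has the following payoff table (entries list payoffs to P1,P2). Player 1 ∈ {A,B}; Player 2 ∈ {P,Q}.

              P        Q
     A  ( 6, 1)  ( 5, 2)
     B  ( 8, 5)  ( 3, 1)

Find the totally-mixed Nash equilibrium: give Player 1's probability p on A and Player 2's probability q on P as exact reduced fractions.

(p,q) = (4/5, 1/2)

P1 indiff ⇒ q·6+(1-q)·5 = q·8+(1-q)·3 ⇒ q(-2) = (1-q)(-2) ⇒ q = 1/2
P2 indiff ⇒ p·1+(1-p)·5 = p·2+(1-p)·1 ⇒ p(-1) = (1-p)(-4) ⇒ p = 4/5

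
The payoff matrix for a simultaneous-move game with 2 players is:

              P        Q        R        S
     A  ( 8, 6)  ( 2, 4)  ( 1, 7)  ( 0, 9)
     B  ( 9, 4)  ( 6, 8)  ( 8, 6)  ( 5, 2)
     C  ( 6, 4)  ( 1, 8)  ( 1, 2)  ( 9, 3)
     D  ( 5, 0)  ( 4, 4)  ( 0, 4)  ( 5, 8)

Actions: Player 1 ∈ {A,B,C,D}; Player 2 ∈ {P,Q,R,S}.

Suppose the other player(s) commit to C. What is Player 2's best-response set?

argmax u_2 = {Q}

u_2(P vs C) = 4
u_2(Q vs C) = 8
u_2(R vs C) = 2
u_2(S vs C) = 3
max payoff 8 at {Q}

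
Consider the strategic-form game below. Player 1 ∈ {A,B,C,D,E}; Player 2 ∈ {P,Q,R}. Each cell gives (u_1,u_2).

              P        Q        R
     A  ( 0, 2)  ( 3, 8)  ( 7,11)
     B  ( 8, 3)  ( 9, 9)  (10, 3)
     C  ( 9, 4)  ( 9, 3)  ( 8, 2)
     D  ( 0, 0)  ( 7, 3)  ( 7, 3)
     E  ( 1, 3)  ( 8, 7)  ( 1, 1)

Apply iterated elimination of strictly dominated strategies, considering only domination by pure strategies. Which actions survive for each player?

P1 drop A (B beats it: P:8>0 Q:9>3 R:10>7)
P1 drop D (B beats it: P:8>0 Q:9>7 R:10>7)
P1 drop E (B beats it: P:8>1 Q:9>8 R:10>1)
P2 drop R (Q beats it: B:9>3 C:3>2)
P1→{B,C} P2→{P,Q}

Remaining: P1:{B,C} P2:{P,Q}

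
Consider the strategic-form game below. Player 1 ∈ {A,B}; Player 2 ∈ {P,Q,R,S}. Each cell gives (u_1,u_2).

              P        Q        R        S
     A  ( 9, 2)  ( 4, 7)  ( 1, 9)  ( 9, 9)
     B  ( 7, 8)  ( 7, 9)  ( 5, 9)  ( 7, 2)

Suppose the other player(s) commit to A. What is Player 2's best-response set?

u_2(P vs A) = 2
u_2(Q vs A) = 7
u_2(R vs A) = 9
u_2(S vs A) = 9
max payoff 9 at {R,S}

P2 best: {R,S}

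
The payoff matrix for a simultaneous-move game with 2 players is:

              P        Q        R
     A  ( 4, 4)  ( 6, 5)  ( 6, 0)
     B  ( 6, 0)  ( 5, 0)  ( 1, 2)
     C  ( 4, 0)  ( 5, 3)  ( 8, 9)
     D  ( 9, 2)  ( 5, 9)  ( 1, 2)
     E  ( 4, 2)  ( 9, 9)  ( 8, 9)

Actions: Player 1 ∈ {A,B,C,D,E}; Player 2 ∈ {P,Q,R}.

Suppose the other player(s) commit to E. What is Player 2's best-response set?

P2 best: {Q,R}

u_2(P vs E) = 2
u_2(Q vs E) = 9
u_2(R vs E) = 9
max payoff 9 at {Q,R}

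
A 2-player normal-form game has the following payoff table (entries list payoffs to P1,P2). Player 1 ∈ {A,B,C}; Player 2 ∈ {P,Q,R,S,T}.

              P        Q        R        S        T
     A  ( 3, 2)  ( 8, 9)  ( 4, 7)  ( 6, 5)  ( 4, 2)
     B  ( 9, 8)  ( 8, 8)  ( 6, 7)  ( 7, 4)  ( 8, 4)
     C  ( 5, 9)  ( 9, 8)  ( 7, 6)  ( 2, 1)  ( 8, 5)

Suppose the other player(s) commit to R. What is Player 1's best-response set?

BR_1 = {C}

u_1(A vs R) = 4
u_1(B vs R) = 6
u_1(C vs R) = 7
max payoff 7 at {C}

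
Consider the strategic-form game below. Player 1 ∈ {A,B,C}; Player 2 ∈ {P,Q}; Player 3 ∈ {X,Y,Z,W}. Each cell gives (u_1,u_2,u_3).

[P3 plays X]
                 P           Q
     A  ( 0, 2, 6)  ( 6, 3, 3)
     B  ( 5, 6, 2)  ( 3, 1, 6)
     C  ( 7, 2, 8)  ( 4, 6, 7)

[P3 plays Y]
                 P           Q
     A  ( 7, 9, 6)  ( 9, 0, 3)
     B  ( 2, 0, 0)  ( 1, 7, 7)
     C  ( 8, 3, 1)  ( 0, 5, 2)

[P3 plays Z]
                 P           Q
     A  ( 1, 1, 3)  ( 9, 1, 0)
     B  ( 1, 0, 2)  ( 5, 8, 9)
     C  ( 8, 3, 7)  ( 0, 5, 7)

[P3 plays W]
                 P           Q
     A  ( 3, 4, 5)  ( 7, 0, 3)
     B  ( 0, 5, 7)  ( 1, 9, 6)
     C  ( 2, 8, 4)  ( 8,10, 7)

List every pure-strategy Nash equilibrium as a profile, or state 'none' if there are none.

(A,P,X): not NE [P1→C gives 7>0; P2→Q gives 3>2]
(A,P,Y): not NE [P1→C gives 8>7]
(A,P,Z): not NE [P1→C gives 8>1; P3→Y gives 6>3]
(A,P,W): not NE [P3→Y gives 6>5]
(A,Q,X): NE
(A,Q,Y): not NE [P2→P gives 9>0]
(A,Q,Z): not NE [P3→W gives 3>0]
(A,Q,W): not NE [P1→C gives 8>7; P2→P gives 4>0]
(B,P,X): not NE [P1→C gives 7>5; P3→W gives 7>2]
(B,P,Y): not NE [P1→C gives 8>2; P2→Q gives 7>0; P3→W gives 7>0]
(B,P,Z): not NE [P1→C gives 8>1; P2→Q gives 8>0; P3→W gives 7>2]
(B,P,W): not NE [P1→A gives 3>0; P2→Q gives 9>5]
(B,Q,X): not NE [P1→A gives 6>3; P2→P gives 6>1; P3→Z gives 9>6]
(B,Q,Y): not NE [P1→A gives 9>1; P3→Z gives 9>7]
(B,Q,Z): not NE [P1→A gives 9>5]
(B,Q,W): not NE [P1→C gives 8>1; P3→Z gives 9>6]
(C,P,X): not NE [P2→Q gives 6>2]
(C,P,Y): not NE [P2→Q gives 5>3; P3→X gives 8>1]
(C,P,Z): not NE [P2→Q gives 5>3; P3→X gives 8>7]
(C,P,W): not NE [P1→A gives 3>2; P2→Q gives 10>8; P3→X gives 8>4]
(C,Q,X): not NE [P1→A gives 6>4]
(C,Q,Y): not NE [P1→A gives 9>0; P3→W gives 7>2]
(C,Q,Z): not NE [P1→A gives 9>0]
(C,Q,W): NE

Nash profiles: (A,Q,X), (C,Q,W)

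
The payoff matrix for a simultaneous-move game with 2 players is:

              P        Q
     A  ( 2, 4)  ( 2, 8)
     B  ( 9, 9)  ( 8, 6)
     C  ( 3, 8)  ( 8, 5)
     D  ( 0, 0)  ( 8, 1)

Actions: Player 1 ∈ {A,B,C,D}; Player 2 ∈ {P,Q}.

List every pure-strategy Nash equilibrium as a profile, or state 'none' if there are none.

(A,P): not NE [P1→B gives 9>2; P2→Q gives 8>4]
(A,Q): not NE [P1→D gives 8>2]
(B,P): NE
(B,Q): not NE [P2→P gives 9>6]
(C,P): not NE [P1→B gives 9>3]
(C,Q): not NE [P2→P gives 8>5]
(D,P): not NE [P1→B gives 9>0; P2→Q gives 1>0]
(D,Q): NE

NE set: (B,P), (D,Q)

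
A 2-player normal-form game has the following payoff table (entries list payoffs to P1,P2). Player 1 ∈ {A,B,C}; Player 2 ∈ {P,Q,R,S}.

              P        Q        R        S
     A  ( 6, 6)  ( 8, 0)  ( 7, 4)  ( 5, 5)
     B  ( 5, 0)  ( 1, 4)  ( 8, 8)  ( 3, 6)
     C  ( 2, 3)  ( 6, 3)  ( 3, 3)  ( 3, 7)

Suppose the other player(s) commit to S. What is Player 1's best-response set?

P1 best: {A}

u_1(A vs S) = 5
u_1(B vs S) = 3
u_1(C vs S) = 3
max payoff 5 at {A}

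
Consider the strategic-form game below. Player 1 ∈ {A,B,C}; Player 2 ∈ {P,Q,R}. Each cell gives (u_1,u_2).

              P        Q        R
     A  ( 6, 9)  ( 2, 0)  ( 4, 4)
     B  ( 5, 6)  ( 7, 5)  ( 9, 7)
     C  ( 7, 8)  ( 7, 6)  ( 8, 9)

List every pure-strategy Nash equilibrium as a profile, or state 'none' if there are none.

Nash profiles: (B,R)

(A,P): not NE [P1→C gives 7>6]
(A,Q): not NE [P1→C gives 7>2; P2→P gives 9>0]
(A,R): not NE [P1→B gives 9>4; P2→P gives 9>4]
(B,P): not NE [P1→C gives 7>5; P2→R gives 7>6]
(B,Q): not NE [P2→R gives 7>5]
(B,R): NE
(C,P): not NE [P2→R gives 9>8]
(C,Q): not NE [P2→R gives 9>6]
(C,R): not NE [P1→B gives 9>8]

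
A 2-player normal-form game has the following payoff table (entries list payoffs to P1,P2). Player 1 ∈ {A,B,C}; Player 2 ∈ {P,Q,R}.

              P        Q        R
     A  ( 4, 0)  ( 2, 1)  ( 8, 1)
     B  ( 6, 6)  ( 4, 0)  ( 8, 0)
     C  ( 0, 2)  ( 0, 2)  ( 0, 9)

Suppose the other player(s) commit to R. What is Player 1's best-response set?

P1 best: {A,B}

u_1(A vs R) = 8
u_1(B vs R) = 8
u_1(C vs R) = 0
max payoff 8 at {A,B}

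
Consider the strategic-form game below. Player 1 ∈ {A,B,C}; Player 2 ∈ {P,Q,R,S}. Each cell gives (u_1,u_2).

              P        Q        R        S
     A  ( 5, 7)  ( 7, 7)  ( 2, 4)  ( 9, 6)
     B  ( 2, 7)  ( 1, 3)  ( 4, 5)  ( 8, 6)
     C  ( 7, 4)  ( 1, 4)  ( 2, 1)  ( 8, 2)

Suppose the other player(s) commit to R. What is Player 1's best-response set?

u_1(A vs R) = 2
u_1(B vs R) = 4
u_1(C vs R) = 2
max payoff 4 at {B}

P1 best: {B}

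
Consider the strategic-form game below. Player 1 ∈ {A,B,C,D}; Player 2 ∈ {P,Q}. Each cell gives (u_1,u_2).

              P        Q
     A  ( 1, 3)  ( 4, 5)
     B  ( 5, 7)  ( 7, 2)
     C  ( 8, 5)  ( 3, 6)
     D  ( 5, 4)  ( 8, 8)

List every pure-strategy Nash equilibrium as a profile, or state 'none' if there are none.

NE set: (D,Q)

(A,P): not NE [P1→C gives 8>1; P2→Q gives 5>3]
(A,Q): not NE [P1→D gives 8>4]
(B,P): not NE [P1→C gives 8>5]
(B,Q): not NE [P1→D gives 8>7; P2→P gives 7>2]
(C,P): not NE [P2→Q gives 6>5]
(C,Q): not NE [P1→D gives 8>3]
(D,P): not NE [P1→C gives 8>5; P2→Q gives 8>4]
(D,Q): NE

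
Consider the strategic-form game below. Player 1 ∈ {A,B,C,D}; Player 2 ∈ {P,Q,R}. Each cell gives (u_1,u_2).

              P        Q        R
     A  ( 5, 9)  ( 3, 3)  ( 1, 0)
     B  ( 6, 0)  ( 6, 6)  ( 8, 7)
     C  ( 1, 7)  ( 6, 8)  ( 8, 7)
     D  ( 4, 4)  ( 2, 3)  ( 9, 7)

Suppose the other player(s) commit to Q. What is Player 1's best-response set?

u_1(A vs Q) = 3
u_1(B vs Q) = 6
u_1(C vs Q) = 6
u_1(D vs Q) = 2
max payoff 6 at {B,C}

BR_1 = {B,C}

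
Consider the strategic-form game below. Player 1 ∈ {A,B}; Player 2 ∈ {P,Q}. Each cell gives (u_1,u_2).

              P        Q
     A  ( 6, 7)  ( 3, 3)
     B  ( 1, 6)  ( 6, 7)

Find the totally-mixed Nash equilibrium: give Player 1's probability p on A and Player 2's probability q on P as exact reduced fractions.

P1 mixes 1/5 on A; P2 mixes 3/8 on P

P1 indiff ⇒ q·6+(1-q)·3 = q·1+(1-q)·6 ⇒ q(5) = (1-q)(3) ⇒ q = 3/8
P2 indiff ⇒ p·7+(1-p)·6 = p·3+(1-p)·7 ⇒ p(4) = (1-p)(1) ⇒ p = 1/5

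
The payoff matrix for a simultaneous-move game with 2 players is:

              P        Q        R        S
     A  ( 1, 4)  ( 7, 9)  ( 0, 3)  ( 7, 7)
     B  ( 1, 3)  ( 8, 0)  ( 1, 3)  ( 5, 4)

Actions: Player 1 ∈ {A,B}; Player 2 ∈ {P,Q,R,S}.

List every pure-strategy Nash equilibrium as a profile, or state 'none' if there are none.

(A,P): not NE [P2→Q gives 9>4]
(A,Q): not NE [P1→B gives 8>7]
(A,R): not NE [P1→B gives 1>0; P2→Q gives 9>3]
(A,S): not NE [P2→Q gives 9>7]
(B,P): not NE [P2→S gives 4>3]
(B,Q): not NE [P2→S gives 4>0]
(B,R): not NE [P2→S gives 4>3]
(B,S): not NE [P1→A gives 7>5]

Equilibria: none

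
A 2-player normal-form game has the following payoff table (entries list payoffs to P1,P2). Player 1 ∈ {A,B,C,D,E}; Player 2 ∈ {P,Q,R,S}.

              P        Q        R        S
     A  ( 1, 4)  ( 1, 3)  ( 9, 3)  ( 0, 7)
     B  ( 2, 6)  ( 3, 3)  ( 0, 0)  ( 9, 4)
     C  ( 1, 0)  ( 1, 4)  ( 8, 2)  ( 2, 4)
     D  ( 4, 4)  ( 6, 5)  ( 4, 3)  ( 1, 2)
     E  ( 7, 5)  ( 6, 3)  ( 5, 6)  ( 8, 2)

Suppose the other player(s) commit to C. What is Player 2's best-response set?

u_2(P vs C) = 0
u_2(Q vs C) = 4
u_2(R vs C) = 2
u_2(S vs C) = 4
max payoff 4 at {Q,S}

BR_2 = {Q,S}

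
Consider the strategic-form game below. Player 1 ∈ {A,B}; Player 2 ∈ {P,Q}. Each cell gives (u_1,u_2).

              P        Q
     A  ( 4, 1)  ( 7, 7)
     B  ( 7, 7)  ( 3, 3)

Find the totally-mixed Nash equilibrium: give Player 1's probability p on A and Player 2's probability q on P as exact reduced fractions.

p=2/5, q=4/7

P1 indiff ⇒ q·4+(1-q)·7 = q·7+(1-q)·3 ⇒ q(-3) = (1-q)(-4) ⇒ q = 4/7
P2 indiff ⇒ p·1+(1-p)·7 = p·7+(1-p)·3 ⇒ p(-6) = (1-p)(-4) ⇒ p = 2/5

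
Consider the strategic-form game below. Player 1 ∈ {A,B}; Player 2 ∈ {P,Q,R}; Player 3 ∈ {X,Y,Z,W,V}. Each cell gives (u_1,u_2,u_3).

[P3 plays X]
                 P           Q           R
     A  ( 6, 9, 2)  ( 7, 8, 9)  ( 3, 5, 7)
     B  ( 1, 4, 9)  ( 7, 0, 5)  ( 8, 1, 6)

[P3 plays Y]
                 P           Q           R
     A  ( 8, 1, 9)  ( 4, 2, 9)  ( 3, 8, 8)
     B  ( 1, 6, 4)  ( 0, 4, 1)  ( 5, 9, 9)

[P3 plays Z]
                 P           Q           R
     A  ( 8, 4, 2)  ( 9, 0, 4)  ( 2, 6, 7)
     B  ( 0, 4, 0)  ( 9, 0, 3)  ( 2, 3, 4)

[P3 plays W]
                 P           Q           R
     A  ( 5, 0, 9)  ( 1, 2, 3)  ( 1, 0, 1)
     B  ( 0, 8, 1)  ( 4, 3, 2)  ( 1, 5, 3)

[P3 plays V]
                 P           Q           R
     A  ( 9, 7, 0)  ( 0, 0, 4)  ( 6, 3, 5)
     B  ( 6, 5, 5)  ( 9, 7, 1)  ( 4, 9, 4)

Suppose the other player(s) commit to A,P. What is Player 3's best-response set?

P3 best: {Y,W}

u_3(X vs A,P) = 2
u_3(Y vs A,P) = 9
u_3(Z vs A,P) = 2
u_3(W vs A,P) = 9
u_3(V vs A,P) = 0
max payoff 9 at {Y,W}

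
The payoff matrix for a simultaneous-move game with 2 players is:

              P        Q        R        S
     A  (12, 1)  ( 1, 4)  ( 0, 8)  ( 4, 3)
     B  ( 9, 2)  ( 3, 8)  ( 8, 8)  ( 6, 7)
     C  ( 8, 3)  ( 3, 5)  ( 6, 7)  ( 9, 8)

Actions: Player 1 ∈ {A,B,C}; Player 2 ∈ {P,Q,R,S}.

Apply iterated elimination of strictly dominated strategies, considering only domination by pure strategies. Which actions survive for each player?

IESDS → P1:{B,C} P2:{Q,R,S}

P2 drop P (Q beats it: A:4>1 B:8>2 C:5>3)
P1 drop A (B beats it: Q:3>1 R:8>0 S:6>4)
P1→{B,C} P2→{Q,R,S}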